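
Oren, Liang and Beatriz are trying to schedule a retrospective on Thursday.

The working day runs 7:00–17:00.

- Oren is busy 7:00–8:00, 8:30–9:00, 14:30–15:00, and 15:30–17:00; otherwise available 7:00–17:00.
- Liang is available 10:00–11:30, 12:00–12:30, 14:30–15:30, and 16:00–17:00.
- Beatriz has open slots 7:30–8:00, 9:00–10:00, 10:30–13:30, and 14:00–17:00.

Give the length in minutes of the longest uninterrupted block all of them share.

60 minutes

Oren free within 07:00–17:00: 08:00–08:30, 09:00–14:30, 15:00–15:30.
Oren ∩ Liang: 10:00–11:30, 12:00–12:30, 15:00–15:30.
Oren ∩ Liang ∩ Beatriz: 10:30–11:30, 12:00–12:30, 15:00–15:30.
Common window lengths: 60, 30, 30 min; longest is 60.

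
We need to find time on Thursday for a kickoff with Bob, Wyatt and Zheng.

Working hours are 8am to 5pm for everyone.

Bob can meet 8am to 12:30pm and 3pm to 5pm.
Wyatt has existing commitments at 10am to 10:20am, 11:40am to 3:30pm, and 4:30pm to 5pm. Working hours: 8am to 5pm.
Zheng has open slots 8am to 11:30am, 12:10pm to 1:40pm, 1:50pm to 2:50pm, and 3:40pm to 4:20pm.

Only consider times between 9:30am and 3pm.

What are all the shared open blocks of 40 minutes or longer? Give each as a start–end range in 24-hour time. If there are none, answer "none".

Wyatt free within 08:00–17:00: 08:00–10:00, 10:20–11:40, 15:30–16:30.
Bob ∩ Wyatt: 08:00–10:00, 10:20–11:40, 15:30–16:30.
Bob ∩ Wyatt ∩ Zheng: 08:00–10:00, 10:20–11:30, 15:40–16:20.
Restricted to 09:30–15:00: 09:30–10:00, 10:20–11:30.
Windows ≥ 40 min: 10:20–11:30.

10:20–11:30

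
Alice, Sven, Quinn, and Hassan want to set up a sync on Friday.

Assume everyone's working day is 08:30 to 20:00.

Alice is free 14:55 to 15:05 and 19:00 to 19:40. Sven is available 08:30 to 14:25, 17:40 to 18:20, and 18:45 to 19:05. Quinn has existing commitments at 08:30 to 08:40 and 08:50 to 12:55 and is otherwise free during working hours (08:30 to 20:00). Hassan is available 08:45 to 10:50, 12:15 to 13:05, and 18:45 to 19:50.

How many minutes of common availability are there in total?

5 minutes

Quinn free within 08:30–20:00: 08:40–08:50, 12:55–20:00.
Alice ∩ Sven: 19:00–19:05.
Alice ∩ Sven ∩ Quinn: 19:00–19:05.
Alice ∩ Sven ∩ Quinn ∩ Hassan: 19:00–19:05.
Total common minutes: 5.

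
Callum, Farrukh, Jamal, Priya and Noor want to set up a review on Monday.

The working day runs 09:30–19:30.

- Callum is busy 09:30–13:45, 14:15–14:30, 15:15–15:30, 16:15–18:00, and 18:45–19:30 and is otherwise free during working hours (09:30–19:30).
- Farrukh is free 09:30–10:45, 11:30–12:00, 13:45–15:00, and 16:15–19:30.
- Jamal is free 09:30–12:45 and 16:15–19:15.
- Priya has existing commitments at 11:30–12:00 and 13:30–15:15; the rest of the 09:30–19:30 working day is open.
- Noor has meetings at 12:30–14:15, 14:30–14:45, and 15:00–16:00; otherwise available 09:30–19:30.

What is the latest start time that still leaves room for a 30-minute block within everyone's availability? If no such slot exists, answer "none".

Callum free within 09:30–19:30: 13:45–14:15, 14:30–15:15, 15:30–16:15, 18:00–18:45.
Priya free within 09:30–19:30: 09:30–11:30, 12:00–13:30, 15:15–19:30.
Noor free within 09:30–19:30: 09:30–12:30, 14:15–14:30, 14:45–15:00, 16:00–19:30.
Callum ∩ Farrukh: 13:45–14:15, 14:30–15:00, 18:00–18:45.
Callum ∩ Farrukh ∩ Jamal: 18:00–18:45.
Callum ∩ Farrukh ∩ Jamal ∩ Priya: 18:00–18:45.
Callum ∩ Farrukh ∩ Jamal ∩ Priya ∩ Noor: 18:00–18:45.
Windows ≥ 30 min: 18:00–18:45.
Latest start in the last window 18:00–18:45 is 18:45 − 30 min = 18:15.

18:15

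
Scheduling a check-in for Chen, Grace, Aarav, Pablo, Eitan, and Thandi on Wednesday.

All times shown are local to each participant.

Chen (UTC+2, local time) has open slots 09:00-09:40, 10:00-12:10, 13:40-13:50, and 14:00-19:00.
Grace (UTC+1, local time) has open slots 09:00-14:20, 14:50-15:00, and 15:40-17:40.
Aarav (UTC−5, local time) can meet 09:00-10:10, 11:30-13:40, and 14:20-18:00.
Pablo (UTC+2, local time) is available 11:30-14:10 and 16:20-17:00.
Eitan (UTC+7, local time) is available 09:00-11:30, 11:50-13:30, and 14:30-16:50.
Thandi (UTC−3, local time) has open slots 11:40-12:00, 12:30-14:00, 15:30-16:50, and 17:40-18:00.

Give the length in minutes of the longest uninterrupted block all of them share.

Chen → UTC: 07:00–07:40, 08:00–10:10, 11:40–11:50, 12:00–17:00.
Grace → UTC: 08:00–13:20, 13:50–14:00, 14:40–16:40.
Aarav → UTC: 14:00–15:10, 16:30–18:40, 19:20–23:00.
Pablo → UTC: 09:30–12:10, 14:20–15:00.
Eitan → UTC: 02:00–04:30, 04:50–06:30, 07:30–09:50.
Thandi → UTC: 14:40–15:00, 15:30–17:00, 18:30–19:50, 20:40–21:00.
Chen ∩ Grace: 08:00–10:10, 11:40–11:50, 12:00–13:20, 13:50–14:00, 14:40–16:40.
Chen ∩ Grace ∩ Aarav: 14:40–15:10, 16:30–16:40.
Chen ∩ Grace ∩ Aarav ∩ Pablo: 14:40–15:00.
Chen ∩ Grace ∩ Aarav ∩ Pablo ∩ Eitan: (none).
Chen ∩ Grace ∩ Aarav ∩ Pablo ∩ Eitan ∩ Thandi: (none).
No common window.

0 minutes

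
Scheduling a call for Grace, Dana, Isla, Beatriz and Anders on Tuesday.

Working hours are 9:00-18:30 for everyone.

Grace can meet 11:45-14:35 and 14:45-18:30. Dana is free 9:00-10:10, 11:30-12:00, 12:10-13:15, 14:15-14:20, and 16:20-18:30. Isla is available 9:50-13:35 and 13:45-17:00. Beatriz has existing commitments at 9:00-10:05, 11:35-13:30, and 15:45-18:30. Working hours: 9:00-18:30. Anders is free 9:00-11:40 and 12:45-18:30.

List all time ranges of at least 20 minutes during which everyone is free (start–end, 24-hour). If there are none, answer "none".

none

Beatriz free within 09:00–18:30: 10:05–11:35, 13:30–15:45.
Grace ∩ Dana: 11:45–12:00, 12:10–13:15, 14:15–14:20, 16:20–18:30.
Grace ∩ Dana ∩ Isla: 11:45–12:00, 12:10–13:15, 14:15–14:20, 16:20–17:00.
Grace ∩ Dana ∩ Isla ∩ Beatriz: 14:15–14:20.
Grace ∩ Dana ∩ Isla ∩ Beatriz ∩ Anders: 14:15–14:20.
Windows ≥ 20 min: (none).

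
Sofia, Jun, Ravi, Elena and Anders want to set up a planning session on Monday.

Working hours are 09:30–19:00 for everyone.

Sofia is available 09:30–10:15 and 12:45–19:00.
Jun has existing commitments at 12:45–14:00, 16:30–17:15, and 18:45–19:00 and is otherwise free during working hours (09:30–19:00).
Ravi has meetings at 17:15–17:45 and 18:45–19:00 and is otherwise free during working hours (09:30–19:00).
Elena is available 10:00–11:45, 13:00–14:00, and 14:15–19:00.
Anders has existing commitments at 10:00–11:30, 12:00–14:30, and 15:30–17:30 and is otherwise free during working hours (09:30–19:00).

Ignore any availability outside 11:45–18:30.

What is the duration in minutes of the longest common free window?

60 minutes

Jun free within 09:30–19:00: 09:30–12:45, 14:00–16:30, 17:15–18:45.
Ravi free within 09:30–19:00: 09:30–17:15, 17:45–18:45.
Anders free within 09:30–19:00: 09:30–10:00, 11:30–12:00, 14:30–15:30, 17:30–19:00.
Sofia ∩ Jun: 09:30–10:15, 14:00–16:30, 17:15–18:45.
Sofia ∩ Jun ∩ Ravi: 09:30–10:15, 14:00–16:30, 17:45–18:45.
Sofia ∩ Jun ∩ Ravi ∩ Elena: 10:00–10:15, 14:15–16:30, 17:45–18:45.
Sofia ∩ Jun ∩ Ravi ∩ Elena ∩ Anders: 14:30–15:30, 17:45–18:45.
Restricted to 11:45–18:30: 14:30–15:30, 17:45–18:30.
Common window lengths: 60, 45 min; longest is 60.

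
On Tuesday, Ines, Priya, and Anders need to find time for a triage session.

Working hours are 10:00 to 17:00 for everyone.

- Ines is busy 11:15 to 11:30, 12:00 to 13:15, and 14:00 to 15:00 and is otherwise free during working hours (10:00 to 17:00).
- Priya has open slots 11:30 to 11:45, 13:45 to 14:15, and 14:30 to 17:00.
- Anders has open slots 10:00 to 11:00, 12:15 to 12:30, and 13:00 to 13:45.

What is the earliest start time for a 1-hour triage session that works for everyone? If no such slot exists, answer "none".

Ines free within 10:00–17:00: 10:00–11:15, 11:30–12:00, 13:15–14:00, 15:00–17:00.
Ines ∩ Priya: 11:30–11:45, 13:45–14:00, 15:00–17:00.
Ines ∩ Priya ∩ Anders: (none).
Windows ≥ 60 min: (none).

none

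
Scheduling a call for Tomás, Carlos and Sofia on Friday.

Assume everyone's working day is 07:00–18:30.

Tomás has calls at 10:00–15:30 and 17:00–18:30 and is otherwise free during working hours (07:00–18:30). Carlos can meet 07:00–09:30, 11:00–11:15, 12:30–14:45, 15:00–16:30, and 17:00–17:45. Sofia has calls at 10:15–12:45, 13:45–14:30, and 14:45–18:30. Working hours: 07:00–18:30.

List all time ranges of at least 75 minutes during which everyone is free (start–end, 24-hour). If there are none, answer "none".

07:00–09:30

Tomás free within 07:00–18:30: 07:00–10:00, 15:30–17:00.
Sofia free within 07:00–18:30: 07:00–10:15, 12:45–13:45, 14:30–14:45.
Tomás ∩ Carlos: 07:00–09:30, 15:30–16:30.
Tomás ∩ Carlos ∩ Sofia: 07:00–09:30.
Windows ≥ 75 min: 07:00–09:30.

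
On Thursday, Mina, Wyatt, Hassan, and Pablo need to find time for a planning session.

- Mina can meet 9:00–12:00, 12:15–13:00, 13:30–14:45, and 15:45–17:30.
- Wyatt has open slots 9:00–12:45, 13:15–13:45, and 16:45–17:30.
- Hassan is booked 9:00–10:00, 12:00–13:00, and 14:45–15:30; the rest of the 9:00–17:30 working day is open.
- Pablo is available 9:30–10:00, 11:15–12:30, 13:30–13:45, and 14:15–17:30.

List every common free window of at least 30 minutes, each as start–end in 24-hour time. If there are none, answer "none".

11:15–12:00, 16:45–17:30

Hassan free within 09:00–17:30: 10:00–12:00, 13:00–14:45, 15:30–17:30.
Mina ∩ Wyatt: 09:00–12:00, 12:15–12:45, 13:30–13:45, 16:45–17:30.
Mina ∩ Wyatt ∩ Hassan: 10:00–12:00, 13:30–13:45, 16:45–17:30.
Mina ∩ Wyatt ∩ Hassan ∩ Pablo: 11:15–12:00, 13:30–13:45, 16:45–17:30.
Windows ≥ 30 min: 11:15–12:00, 16:45–17:30.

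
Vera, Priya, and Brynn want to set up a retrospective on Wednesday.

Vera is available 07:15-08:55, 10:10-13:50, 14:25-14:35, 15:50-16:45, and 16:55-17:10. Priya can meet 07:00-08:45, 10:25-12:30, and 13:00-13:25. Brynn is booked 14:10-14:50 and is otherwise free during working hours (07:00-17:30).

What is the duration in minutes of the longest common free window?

125 minutes

Brynn free within 07:00–17:30: 07:00–14:10, 14:50–17:30.
Vera ∩ Priya: 07:15–08:45, 10:25–12:30, 13:00–13:25.
Vera ∩ Priya ∩ Brynn: 07:15–08:45, 10:25–12:30, 13:00–13:25.
Common window lengths: 90, 125, 25 min; longest is 125.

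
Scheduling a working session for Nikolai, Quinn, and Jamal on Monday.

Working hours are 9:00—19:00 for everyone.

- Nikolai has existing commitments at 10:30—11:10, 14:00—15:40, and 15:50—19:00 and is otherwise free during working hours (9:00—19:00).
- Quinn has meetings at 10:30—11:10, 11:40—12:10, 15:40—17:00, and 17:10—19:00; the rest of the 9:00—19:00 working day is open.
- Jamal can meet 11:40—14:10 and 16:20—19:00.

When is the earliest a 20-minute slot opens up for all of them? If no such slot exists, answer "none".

Nikolai free within 09:00–19:00: 09:00–10:30, 11:10–14:00, 15:40–15:50.
Quinn free within 09:00–19:00: 09:00–10:30, 11:10–11:40, 12:10–15:40, 17:00–17:10.
Nikolai ∩ Quinn: 09:00–10:30, 11:10–11:40, 12:10–14:00.
Nikolai ∩ Quinn ∩ Jamal: 12:10–14:00.
Windows ≥ 20 min: 12:10–14:00.
Earliest such window starts at 12:10.

12:10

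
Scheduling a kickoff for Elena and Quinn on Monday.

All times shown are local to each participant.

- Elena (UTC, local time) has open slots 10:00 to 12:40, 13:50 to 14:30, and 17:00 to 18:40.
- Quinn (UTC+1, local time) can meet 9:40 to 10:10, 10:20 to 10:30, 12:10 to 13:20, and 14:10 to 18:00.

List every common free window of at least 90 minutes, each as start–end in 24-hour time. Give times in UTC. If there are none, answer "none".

Elena → UTC: 10:00–12:40, 13:50–14:30, 17:00–18:40.
Quinn → UTC: 08:40–09:10, 09:20–09:30, 11:10–12:20, 13:10–17:00.
Elena ∩ Quinn: 11:10–12:20, 13:50–14:30.
Windows ≥ 90 min: (none).

none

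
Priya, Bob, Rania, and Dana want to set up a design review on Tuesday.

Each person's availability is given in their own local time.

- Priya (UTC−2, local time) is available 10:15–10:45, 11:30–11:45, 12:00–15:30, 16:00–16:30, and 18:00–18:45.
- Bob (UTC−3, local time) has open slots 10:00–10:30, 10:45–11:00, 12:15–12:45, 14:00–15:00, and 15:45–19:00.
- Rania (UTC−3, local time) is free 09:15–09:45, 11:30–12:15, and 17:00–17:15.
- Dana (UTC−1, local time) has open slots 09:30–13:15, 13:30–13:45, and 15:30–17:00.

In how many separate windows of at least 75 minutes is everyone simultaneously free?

0

Priya → UTC: 12:15–12:45, 13:30–13:45, 14:00–17:30, 18:00–18:30, 20:00–20:45.
Bob → UTC: 13:00–13:30, 13:45–14:00, 15:15–15:45, 17:00–18:00, 18:45–22:00.
Rania → UTC: 12:15–12:45, 14:30–15:15, 20:00–20:15.
Dana → UTC: 10:30–14:15, 14:30–14:45, 16:30–18:00.
Priya ∩ Bob: 15:15–15:45, 17:00–17:30, 20:00–20:45.
Priya ∩ Bob ∩ Rania: 20:00–20:15.
Priya ∩ Bob ∩ Rania ∩ Dana: (none).
Windows ≥ 75 min: (none).
That's 0 windows.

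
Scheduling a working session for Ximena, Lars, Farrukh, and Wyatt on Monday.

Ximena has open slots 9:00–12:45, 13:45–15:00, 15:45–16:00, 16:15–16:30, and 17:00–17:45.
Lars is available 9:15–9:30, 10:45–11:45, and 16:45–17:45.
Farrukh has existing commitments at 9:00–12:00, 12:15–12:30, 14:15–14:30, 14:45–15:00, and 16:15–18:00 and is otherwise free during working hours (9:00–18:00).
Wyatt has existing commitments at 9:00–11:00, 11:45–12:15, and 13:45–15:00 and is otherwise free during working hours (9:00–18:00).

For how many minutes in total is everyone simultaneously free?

0 minutes

Farrukh free within 09:00–18:00: 12:00–12:15, 12:30–14:15, 14:30–14:45, 15:00–16:15.
Wyatt free within 09:00–18:00: 11:00–11:45, 12:15–13:45, 15:00–18:00.
Ximena ∩ Lars: 09:15–09:30, 10:45–11:45, 17:00–17:45.
Ximena ∩ Lars ∩ Farrukh: (none).
Ximena ∩ Lars ∩ Farrukh ∩ Wyatt: (none).
Total common minutes: 0.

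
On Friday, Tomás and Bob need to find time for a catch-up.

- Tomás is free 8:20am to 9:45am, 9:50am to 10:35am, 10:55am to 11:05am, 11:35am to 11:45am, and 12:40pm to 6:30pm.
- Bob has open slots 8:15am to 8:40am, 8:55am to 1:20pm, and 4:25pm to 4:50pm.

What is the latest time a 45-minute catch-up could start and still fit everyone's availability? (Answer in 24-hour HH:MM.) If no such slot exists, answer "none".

09:50

Tomás ∩ Bob: 08:20–08:40, 08:55–09:45, 09:50–10:35, 10:55–11:05, 11:35–11:45, 12:40–13:20, 16:25–16:50.
Windows ≥ 45 min: 08:55–09:45, 09:50–10:35.
Latest start in the last window 09:50–10:35 is 10:35 − 45 min = 09:50.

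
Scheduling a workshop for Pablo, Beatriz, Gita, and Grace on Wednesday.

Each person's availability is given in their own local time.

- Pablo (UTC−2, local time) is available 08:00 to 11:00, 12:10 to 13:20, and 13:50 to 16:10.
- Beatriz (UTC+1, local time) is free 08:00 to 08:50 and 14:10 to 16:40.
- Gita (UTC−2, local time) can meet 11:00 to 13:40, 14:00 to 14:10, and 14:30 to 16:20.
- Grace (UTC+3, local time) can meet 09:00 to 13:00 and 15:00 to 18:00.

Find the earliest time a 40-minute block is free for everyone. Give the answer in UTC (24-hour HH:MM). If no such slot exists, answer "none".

14:10

Pablo → UTC: 10:00–13:00, 14:10–15:20, 15:50–18:10.
Beatriz → UTC: 07:00–07:50, 13:10–15:40.
Gita → UTC: 13:00–15:40, 16:00–16:10, 16:30–18:20.
Grace → UTC: 06:00–10:00, 12:00–15:00.
Pablo ∩ Beatriz: 14:10–15:20.
Pablo ∩ Beatriz ∩ Gita: 14:10–15:20.
Pablo ∩ Beatriz ∩ Gita ∩ Grace: 14:10–15:00.
Windows ≥ 40 min: 14:10–15:00.
Earliest such window starts at 14:10.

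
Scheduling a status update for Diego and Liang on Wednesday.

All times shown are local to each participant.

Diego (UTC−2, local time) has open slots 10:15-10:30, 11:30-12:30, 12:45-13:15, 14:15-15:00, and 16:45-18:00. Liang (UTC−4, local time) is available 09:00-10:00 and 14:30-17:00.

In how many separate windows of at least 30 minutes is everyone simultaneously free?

2

Diego → UTC: 12:15–12:30, 13:30–14:30, 14:45–15:15, 16:15–17:00, 18:45–20:00.
Liang → UTC: 13:00–14:00, 18:30–21:00.
Diego ∩ Liang: 13:30–14:00, 18:45–20:00.
Windows ≥ 30 min: 13:30–14:00, 18:45–20:00.
That's 2 windows.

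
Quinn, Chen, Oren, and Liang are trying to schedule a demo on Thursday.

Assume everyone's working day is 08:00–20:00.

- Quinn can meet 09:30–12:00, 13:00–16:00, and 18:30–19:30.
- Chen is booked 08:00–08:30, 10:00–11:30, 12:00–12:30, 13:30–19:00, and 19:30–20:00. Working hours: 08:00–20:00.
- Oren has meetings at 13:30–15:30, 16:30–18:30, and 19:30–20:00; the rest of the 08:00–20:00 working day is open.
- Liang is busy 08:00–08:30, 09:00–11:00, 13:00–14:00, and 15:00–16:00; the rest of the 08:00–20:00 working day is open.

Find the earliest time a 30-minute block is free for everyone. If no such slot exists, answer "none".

Chen free within 08:00–20:00: 08:30–10:00, 11:30–12:00, 12:30–13:30, 19:00–19:30.
Oren free within 08:00–20:00: 08:00–13:30, 15:30–16:30, 18:30–19:30.
Liang free within 08:00–20:00: 08:30–09:00, 11:00–13:00, 14:00–15:00, 16:00–20:00.
Quinn ∩ Chen: 09:30–10:00, 11:30–12:00, 13:00–13:30, 19:00–19:30.
Quinn ∩ Chen ∩ Oren: 09:30–10:00, 11:30–12:00, 13:00–13:30, 19:00–19:30.
Quinn ∩ Chen ∩ Oren ∩ Liang: 11:30–12:00, 19:00–19:30.
Windows ≥ 30 min: 11:30–12:00, 19:00–19:30.
Earliest such window starts at 11:30.

11:30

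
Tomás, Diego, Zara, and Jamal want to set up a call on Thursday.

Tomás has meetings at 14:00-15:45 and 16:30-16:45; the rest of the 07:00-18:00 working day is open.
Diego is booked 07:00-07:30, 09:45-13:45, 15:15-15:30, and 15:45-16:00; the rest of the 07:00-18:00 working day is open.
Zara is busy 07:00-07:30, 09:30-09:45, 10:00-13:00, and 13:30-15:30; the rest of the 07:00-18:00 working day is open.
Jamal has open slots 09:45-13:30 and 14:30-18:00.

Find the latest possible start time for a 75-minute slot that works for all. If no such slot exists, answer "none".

16:45

Tomás free within 07:00–18:00: 07:00–14:00, 15:45–16:30, 16:45–18:00.
Diego free within 07:00–18:00: 07:30–09:45, 13:45–15:15, 15:30–15:45, 16:00–18:00.
Zara free within 07:00–18:00: 07:30–09:30, 09:45–10:00, 13:00–13:30, 15:30–18:00.
Tomás ∩ Diego: 07:30–09:45, 13:45–14:00, 16:00–16:30, 16:45–18:00.
Tomás ∩ Diego ∩ Zara: 07:30–09:30, 16:00–16:30, 16:45–18:00.
Tomás ∩ Diego ∩ Zara ∩ Jamal: 16:00–16:30, 16:45–18:00.
Windows ≥ 75 min: 16:45–18:00.
Latest start in the last window 16:45–18:00 is 18:00 − 75 min = 16:45.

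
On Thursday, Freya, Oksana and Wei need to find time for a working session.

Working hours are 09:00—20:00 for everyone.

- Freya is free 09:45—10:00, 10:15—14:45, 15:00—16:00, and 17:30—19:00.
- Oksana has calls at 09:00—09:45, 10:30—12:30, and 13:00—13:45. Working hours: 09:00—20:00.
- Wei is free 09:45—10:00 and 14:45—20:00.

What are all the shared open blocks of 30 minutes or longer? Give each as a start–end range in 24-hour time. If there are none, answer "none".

15:00–16:00, 17:30–19:00

Oksana free within 09:00–20:00: 09:45–10:30, 12:30–13:00, 13:45–20:00.
Freya ∩ Oksana: 09:45–10:00, 10:15–10:30, 12:30–13:00, 13:45–14:45, 15:00–16:00, 17:30–19:00.
Freya ∩ Oksana ∩ Wei: 09:45–10:00, 15:00–16:00, 17:30–19:00.
Windows ≥ 30 min: 15:00–16:00, 17:30–19:00.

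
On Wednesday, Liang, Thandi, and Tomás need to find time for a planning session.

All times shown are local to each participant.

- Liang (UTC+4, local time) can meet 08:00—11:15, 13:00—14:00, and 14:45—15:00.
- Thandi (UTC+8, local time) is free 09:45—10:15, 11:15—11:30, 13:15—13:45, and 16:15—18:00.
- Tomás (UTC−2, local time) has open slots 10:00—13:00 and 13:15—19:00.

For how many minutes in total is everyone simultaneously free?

0 minutes

Liang → UTC: 04:00–07:15, 09:00–10:00, 10:45–11:00.
Thandi → UTC: 01:45–02:15, 03:15–03:30, 05:15–05:45, 08:15–10:00.
Tomás → UTC: 12:00–15:00, 15:15–21:00.
Liang ∩ Thandi: 05:15–05:45, 09:00–10:00.
Liang ∩ Thandi ∩ Tomás: (none).
Total common minutes: 0.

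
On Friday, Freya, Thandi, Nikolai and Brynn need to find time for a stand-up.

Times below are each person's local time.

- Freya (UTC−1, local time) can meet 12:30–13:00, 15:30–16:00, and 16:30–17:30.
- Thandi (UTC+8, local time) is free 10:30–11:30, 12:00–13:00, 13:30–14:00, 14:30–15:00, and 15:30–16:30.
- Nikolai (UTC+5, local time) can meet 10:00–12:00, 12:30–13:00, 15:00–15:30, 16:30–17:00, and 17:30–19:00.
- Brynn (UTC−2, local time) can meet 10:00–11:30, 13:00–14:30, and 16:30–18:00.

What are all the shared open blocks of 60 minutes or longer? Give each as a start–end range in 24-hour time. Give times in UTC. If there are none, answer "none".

none

Freya → UTC: 13:30–14:00, 16:30–17:00, 17:30–18:30.
Thandi → UTC: 02:30–03:30, 04:00–05:00, 05:30–06:00, 06:30–07:00, 07:30–08:30.
Nikolai → UTC: 05:00–07:00, 07:30–08:00, 10:00–10:30, 11:30–12:00, 12:30–14:00.
Brynn → UTC: 12:00–13:30, 15:00–16:30, 18:30–20:00.
Freya ∩ Thandi: (none).
Freya ∩ Thandi ∩ Nikolai: (none).
Freya ∩ Thandi ∩ Nikolai ∩ Brynn: (none).
Windows ≥ 60 min: (none).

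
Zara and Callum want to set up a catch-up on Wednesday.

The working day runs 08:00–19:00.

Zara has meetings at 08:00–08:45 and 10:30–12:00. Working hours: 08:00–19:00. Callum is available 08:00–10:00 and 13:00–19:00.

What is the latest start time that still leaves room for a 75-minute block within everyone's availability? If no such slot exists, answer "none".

Zara free within 08:00–19:00: 08:45–10:30, 12:00–19:00.
Zara ∩ Callum: 08:45–10:00, 13:00–19:00.
Windows ≥ 75 min: 08:45–10:00, 13:00–19:00.
Latest start in the last window 13:00–19:00 is 19:00 − 75 min = 17:45.

17:45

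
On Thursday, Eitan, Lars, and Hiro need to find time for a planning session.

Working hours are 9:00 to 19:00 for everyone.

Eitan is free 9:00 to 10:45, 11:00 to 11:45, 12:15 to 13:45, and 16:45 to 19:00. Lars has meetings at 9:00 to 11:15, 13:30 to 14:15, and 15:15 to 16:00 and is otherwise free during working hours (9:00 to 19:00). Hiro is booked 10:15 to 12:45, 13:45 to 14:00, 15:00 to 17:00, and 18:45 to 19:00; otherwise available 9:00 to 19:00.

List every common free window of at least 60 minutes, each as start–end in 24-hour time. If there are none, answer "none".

Lars free within 09:00–19:00: 11:15–13:30, 14:15–15:15, 16:00–19:00.
Hiro free within 09:00–19:00: 09:00–10:15, 12:45–13:45, 14:00–15:00, 17:00–18:45.
Eitan ∩ Lars: 11:15–11:45, 12:15–13:30, 16:45–19:00.
Eitan ∩ Lars ∩ Hiro: 12:45–13:30, 17:00–18:45.
Windows ≥ 60 min: 17:00–18:45.

17:00–18:45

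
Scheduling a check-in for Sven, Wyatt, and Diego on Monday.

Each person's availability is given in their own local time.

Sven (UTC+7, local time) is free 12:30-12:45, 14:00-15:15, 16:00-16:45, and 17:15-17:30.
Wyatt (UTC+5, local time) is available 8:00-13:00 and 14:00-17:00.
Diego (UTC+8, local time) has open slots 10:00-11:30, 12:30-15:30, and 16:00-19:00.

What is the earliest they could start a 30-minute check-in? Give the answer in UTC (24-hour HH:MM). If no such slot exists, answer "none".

Sven → UTC: 05:30–05:45, 07:00–08:15, 09:00–09:45, 10:15–10:30.
Wyatt → UTC: 03:00–08:00, 09:00–12:00.
Diego → UTC: 02:00–03:30, 04:30–07:30, 08:00–11:00.
Sven ∩ Wyatt: 05:30–05:45, 07:00–08:00, 09:00–09:45, 10:15–10:30.
Sven ∩ Wyatt ∩ Diego: 05:30–05:45, 07:00–07:30, 09:00–09:45, 10:15–10:30.
Windows ≥ 30 min: 07:00–07:30, 09:00–09:45.
Earliest such window starts at 07:00.

07:00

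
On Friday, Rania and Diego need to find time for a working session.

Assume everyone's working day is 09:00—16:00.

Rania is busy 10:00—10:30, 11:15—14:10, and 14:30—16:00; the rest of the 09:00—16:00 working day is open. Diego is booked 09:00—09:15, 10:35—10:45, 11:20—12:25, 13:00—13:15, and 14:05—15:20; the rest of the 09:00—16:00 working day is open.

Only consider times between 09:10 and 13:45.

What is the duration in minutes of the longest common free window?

Rania free within 09:00–16:00: 09:00–10:00, 10:30–11:15, 14:10–14:30.
Diego free within 09:00–16:00: 09:15–10:35, 10:45–11:20, 12:25–13:00, 13:15–14:05, 15:20–16:00.
Rania ∩ Diego: 09:15–10:00, 10:30–10:35, 10:45–11:15.
Restricted to 09:10–13:45: 09:15–10:00, 10:30–10:35, 10:45–11:15.
Common window lengths: 45, 5, 30 min; longest is 45.

45 minutes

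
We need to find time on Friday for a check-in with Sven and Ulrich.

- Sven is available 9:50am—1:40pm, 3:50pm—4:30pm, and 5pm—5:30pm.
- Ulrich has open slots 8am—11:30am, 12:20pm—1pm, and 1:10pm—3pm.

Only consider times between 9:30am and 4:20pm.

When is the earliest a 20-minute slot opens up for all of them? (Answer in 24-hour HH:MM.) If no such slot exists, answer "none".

Sven ∩ Ulrich: 09:50–11:30, 12:20–13:00, 13:10–13:40.
Restricted to 09:30–16:20: 09:50–11:30, 12:20–13:00, 13:10–13:40.
Windows ≥ 20 min: 09:50–11:30, 12:20–13:00, 13:10–13:40.
Earliest such window starts at 09:50.

09:50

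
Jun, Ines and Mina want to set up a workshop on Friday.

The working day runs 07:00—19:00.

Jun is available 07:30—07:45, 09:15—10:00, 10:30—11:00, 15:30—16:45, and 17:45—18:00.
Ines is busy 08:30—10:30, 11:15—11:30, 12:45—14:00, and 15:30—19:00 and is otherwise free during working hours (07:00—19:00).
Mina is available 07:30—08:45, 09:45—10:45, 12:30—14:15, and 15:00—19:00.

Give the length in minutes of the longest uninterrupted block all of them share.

15 minutes

Ines free within 07:00–19:00: 07:00–08:30, 10:30–11:15, 11:30–12:45, 14:00–15:30.
Jun ∩ Ines: 07:30–07:45, 10:30–11:00.
Jun ∩ Ines ∩ Mina: 07:30–07:45, 10:30–10:45.
Common window lengths: 15, 15 min; longest is 15.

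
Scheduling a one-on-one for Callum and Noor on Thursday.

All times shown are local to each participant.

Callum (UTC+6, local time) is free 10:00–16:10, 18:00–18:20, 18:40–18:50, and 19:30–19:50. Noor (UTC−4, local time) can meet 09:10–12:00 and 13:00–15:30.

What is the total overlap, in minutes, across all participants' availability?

20 minutes

Callum → UTC: 04:00–10:10, 12:00–12:20, 12:40–12:50, 13:30–13:50.
Noor → UTC: 13:10–16:00, 17:00–19:30.
Callum ∩ Noor: 13:30–13:50.
Total common minutes: 20.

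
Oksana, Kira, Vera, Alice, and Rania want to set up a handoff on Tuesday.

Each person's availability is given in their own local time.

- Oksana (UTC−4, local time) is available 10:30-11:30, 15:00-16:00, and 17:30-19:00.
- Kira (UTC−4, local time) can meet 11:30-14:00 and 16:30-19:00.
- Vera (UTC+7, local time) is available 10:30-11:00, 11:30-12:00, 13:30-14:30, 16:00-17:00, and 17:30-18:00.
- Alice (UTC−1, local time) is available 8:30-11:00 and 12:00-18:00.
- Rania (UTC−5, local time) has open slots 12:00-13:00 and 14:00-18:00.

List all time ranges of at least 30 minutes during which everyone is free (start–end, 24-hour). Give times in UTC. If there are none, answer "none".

Oksana → UTC: 14:30–15:30, 19:00–20:00, 21:30–23:00.
Kira → UTC: 15:30–18:00, 20:30–23:00.
Vera → UTC: 03:30–04:00, 04:30–05:00, 06:30–07:30, 09:00–10:00, 10:30–11:00.
Alice → UTC: 09:30–12:00, 13:00–19:00.
Rania → UTC: 17:00–18:00, 19:00–23:00.
Oksana ∩ Kira: 21:30–23:00.
Oksana ∩ Kira ∩ Vera: (none).
Oksana ∩ Kira ∩ Vera ∩ Alice: (none).
Oksana ∩ Kira ∩ Vera ∩ Alice ∩ Rania: (none).
Windows ≥ 30 min: (none).

none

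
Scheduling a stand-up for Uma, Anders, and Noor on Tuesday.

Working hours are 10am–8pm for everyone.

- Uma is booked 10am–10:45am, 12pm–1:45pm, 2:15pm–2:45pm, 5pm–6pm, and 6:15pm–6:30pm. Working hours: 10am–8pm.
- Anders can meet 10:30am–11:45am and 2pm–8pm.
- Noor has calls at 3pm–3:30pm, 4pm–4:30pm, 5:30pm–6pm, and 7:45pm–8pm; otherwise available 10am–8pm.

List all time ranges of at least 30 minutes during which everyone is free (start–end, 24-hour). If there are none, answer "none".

10:45–11:45, 15:30–16:00, 16:30–17:00, 18:30–19:45

Uma free within 10:00–20:00: 10:45–12:00, 13:45–14:15, 14:45–17:00, 18:00–18:15, 18:30–20:00.
Noor free within 10:00–20:00: 10:00–15:00, 15:30–16:00, 16:30–17:30, 18:00–19:45.
Uma ∩ Anders: 10:45–11:45, 14:00–14:15, 14:45–17:00, 18:00–18:15, 18:30–20:00.
Uma ∩ Anders ∩ Noor: 10:45–11:45, 14:00–14:15, 14:45–15:00, 15:30–16:00, 16:30–17:00, 18:00–18:15, 18:30–19:45.
Windows ≥ 30 min: 10:45–11:45, 15:30–16:00, 16:30–17:00, 18:30–19:45.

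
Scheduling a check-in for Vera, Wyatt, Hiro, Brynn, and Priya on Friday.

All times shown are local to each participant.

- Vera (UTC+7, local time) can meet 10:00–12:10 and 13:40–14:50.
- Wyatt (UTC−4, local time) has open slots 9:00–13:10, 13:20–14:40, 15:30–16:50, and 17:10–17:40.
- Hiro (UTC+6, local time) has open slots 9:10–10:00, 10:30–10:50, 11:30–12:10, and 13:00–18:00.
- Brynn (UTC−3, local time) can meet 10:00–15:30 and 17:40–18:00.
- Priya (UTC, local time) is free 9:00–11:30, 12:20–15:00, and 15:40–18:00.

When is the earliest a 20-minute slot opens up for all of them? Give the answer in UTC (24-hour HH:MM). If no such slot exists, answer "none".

Vera → UTC: 03:00–05:10, 06:40–07:50.
Wyatt → UTC: 13:00–17:10, 17:20–18:40, 19:30–20:50, 21:10–21:40.
Hiro → UTC: 03:10–04:00, 04:30–04:50, 05:30–06:10, 07:00–12:00.
Brynn → UTC: 13:00–18:30, 20:40–21:00.
Priya → UTC: 09:00–11:30, 12:20–15:00, 15:40–18:00.
Vera ∩ Wyatt: (none).
Vera ∩ Wyatt ∩ Hiro: (none).
Vera ∩ Wyatt ∩ Hiro ∩ Brynn: (none).
Vera ∩ Wyatt ∩ Hiro ∩ Brynn ∩ Priya: (none).
Windows ≥ 20 min: (none).

none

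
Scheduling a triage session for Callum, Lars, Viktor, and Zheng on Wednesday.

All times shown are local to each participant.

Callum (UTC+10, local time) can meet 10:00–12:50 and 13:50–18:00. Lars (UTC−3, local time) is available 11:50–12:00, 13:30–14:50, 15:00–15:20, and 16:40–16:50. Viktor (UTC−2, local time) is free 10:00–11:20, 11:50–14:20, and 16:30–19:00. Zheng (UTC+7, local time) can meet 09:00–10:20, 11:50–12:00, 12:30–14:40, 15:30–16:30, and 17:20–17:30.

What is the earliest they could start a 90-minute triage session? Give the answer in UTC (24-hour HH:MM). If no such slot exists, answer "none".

Callum → UTC: 00:00–02:50, 03:50–08:00.
Lars → UTC: 14:50–15:00, 16:30–17:50, 18:00–18:20, 19:40–19:50.
Viktor → UTC: 12:00–13:20, 13:50–16:20, 18:30–21:00.
Zheng → UTC: 02:00–03:20, 04:50–05:00, 05:30–07:40, 08:30–09:30, 10:20–10:30.
Callum ∩ Lars: (none).
Callum ∩ Lars ∩ Viktor: (none).
Callum ∩ Lars ∩ Viktor ∩ Zheng: (none).
Windows ≥ 90 min: (none).

none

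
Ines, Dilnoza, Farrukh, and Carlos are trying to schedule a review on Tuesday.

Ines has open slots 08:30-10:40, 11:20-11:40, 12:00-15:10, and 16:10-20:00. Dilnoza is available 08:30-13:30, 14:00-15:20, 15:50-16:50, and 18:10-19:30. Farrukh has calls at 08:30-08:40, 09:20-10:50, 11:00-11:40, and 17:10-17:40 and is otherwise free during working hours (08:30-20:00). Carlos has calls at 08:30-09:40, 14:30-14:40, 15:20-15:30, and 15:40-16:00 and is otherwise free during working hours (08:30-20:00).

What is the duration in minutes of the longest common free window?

Farrukh free within 08:30–20:00: 08:40–09:20, 10:50–11:00, 11:40–17:10, 17:40–20:00.
Carlos free within 08:30–20:00: 09:40–14:30, 14:40–15:20, 15:30–15:40, 16:00–20:00.
Ines ∩ Dilnoza: 08:30–10:40, 11:20–11:40, 12:00–13:30, 14:00–15:10, 16:10–16:50, 18:10–19:30.
Ines ∩ Dilnoza ∩ Farrukh: 08:40–09:20, 12:00–13:30, 14:00–15:10, 16:10–16:50, 18:10–19:30.
Ines ∩ Dilnoza ∩ Farrukh ∩ Carlos: 12:00–13:30, 14:00–14:30, 14:40–15:10, 16:10–16:50, 18:10–19:30.
Common window lengths: 90, 30, 30, 40, 80 min; longest is 90.

90 minutes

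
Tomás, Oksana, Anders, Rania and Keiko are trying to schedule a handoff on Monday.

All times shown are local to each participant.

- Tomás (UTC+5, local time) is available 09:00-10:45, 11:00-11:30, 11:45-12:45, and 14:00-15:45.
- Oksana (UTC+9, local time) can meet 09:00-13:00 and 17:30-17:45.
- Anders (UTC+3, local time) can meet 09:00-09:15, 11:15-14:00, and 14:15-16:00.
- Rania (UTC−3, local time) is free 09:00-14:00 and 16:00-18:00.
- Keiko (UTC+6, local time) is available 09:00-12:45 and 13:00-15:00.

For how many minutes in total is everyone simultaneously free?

Tomás → UTC: 04:00–05:45, 06:00–06:30, 06:45–07:45, 09:00–10:45.
Oksana → UTC: 00:00–04:00, 08:30–08:45.
Anders → UTC: 06:00–06:15, 08:15–11:00, 11:15–13:00.
Rania → UTC: 12:00–17:00, 19:00–21:00.
Keiko → UTC: 03:00–06:45, 07:00–09:00.
Tomás ∩ Oksana: (none).
Tomás ∩ Oksana ∩ Anders: (none).
Tomás ∩ Oksana ∩ Anders ∩ Rania: (none).
Tomás ∩ Oksana ∩ Anders ∩ Rania ∩ Keiko: (none).
Total common minutes: 0.

0 minutes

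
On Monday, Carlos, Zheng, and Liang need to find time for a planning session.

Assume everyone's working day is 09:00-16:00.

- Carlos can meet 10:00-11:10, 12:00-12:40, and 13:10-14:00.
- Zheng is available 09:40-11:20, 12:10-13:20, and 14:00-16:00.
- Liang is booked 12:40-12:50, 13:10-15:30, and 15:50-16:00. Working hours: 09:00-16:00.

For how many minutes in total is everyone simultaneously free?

Liang free within 09:00–16:00: 09:00–12:40, 12:50–13:10, 15:30–15:50.
Carlos ∩ Zheng: 10:00–11:10, 12:10–12:40, 13:10–13:20.
Carlos ∩ Zheng ∩ Liang: 10:00–11:10, 12:10–12:40.
Total common minutes: 70 + 30 = 100.

100 minutes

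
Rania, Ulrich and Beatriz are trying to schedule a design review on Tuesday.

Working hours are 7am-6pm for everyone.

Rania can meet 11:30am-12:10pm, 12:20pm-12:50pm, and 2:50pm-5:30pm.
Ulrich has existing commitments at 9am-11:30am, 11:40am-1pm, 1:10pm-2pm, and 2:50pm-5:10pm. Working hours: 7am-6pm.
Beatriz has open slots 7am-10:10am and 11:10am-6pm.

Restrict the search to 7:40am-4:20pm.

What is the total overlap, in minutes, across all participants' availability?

Ulrich free within 07:00–18:00: 07:00–09:00, 11:30–11:40, 13:00–13:10, 14:00–14:50, 17:10–18:00.
Rania ∩ Ulrich: 11:30–11:40, 17:10–17:30.
Rania ∩ Ulrich ∩ Beatriz: 11:30–11:40, 17:10–17:30.
Restricted to 07:40–16:20: 11:30–11:40.
Total common minutes: 10.

10 minutes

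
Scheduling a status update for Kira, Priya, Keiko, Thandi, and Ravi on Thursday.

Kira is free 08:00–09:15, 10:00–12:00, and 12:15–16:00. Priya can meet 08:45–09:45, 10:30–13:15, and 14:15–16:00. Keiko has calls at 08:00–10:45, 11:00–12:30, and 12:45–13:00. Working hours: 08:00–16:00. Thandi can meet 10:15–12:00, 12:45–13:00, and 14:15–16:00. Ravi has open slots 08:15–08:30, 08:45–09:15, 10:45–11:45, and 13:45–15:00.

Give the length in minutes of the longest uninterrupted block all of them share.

45 minutes

Keiko free within 08:00–16:00: 10:45–11:00, 12:30–12:45, 13:00–16:00.
Kira ∩ Priya: 08:45–09:15, 10:30–12:00, 12:15–13:15, 14:15–16:00.
Kira ∩ Priya ∩ Keiko: 10:45–11:00, 12:30–12:45, 13:00–13:15, 14:15–16:00.
Kira ∩ Priya ∩ Keiko ∩ Thandi: 10:45–11:00, 14:15–16:00.
Kira ∩ Priya ∩ Keiko ∩ Thandi ∩ Ravi: 10:45–11:00, 14:15–15:00.
Common window lengths: 15, 45 min; longest is 45.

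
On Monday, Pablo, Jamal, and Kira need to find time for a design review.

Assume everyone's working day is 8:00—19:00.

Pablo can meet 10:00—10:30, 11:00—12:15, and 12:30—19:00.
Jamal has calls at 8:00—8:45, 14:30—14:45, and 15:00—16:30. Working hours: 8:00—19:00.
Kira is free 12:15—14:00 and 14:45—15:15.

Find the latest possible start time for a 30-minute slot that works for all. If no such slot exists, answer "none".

13:30

Jamal free within 08:00–19:00: 08:45–14:30, 14:45–15:00, 16:30–19:00.
Pablo ∩ Jamal: 10:00–10:30, 11:00–12:15, 12:30–14:30, 14:45–15:00, 16:30–19:00.
Pablo ∩ Jamal ∩ Kira: 12:30–14:00, 14:45–15:00.
Windows ≥ 30 min: 12:30–14:00.
Latest start in the last window 12:30–14:00 is 14:00 − 30 min = 13:30.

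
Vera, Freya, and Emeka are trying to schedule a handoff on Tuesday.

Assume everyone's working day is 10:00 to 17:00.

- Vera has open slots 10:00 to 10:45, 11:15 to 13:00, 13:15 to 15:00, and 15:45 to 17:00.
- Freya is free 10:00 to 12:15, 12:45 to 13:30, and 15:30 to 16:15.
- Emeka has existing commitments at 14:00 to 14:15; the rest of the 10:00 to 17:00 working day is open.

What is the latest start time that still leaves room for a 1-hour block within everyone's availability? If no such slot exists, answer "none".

11:15

Emeka free within 10:00–17:00: 10:00–14:00, 14:15–17:00.
Vera ∩ Freya: 10:00–10:45, 11:15–12:15, 12:45–13:00, 13:15–13:30, 15:45–16:15.
Vera ∩ Freya ∩ Emeka: 10:00–10:45, 11:15–12:15, 12:45–13:00, 13:15–13:30, 15:45–16:15.
Windows ≥ 60 min: 11:15–12:15.
Latest start in the last window 11:15–12:15 is 12:15 − 60 min = 11:15.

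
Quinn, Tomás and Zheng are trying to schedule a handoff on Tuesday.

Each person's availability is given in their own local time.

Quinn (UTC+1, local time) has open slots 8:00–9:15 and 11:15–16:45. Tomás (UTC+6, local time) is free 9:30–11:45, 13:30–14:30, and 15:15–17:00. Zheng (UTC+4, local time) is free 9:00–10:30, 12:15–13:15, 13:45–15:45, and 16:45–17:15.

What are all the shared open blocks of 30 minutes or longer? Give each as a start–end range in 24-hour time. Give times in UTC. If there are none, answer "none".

10:15–11:00

Quinn → UTC: 07:00–08:15, 10:15–15:45.
Tomás → UTC: 03:30–05:45, 07:30–08:30, 09:15–11:00.
Zheng → UTC: 05:00–06:30, 08:15–09:15, 09:45–11:45, 12:45–13:15.
Quinn ∩ Tomás: 07:30–08:15, 10:15–11:00.
Quinn ∩ Tomás ∩ Zheng: 10:15–11:00.
Windows ≥ 30 min: 10:15–11:00.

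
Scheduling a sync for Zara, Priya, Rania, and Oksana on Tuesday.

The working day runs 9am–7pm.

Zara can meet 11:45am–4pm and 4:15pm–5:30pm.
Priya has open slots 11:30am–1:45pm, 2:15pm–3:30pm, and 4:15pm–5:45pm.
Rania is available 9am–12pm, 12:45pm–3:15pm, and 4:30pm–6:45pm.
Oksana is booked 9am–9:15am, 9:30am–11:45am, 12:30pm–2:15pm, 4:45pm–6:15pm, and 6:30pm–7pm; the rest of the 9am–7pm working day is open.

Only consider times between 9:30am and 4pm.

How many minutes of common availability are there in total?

Oksana free within 09:00–19:00: 09:15–09:30, 11:45–12:30, 14:15–16:45, 18:15–18:30.
Zara ∩ Priya: 11:45–13:45, 14:15–15:30, 16:15–17:30.
Zara ∩ Priya ∩ Rania: 11:45–12:00, 12:45–13:45, 14:15–15:15, 16:30–17:30.
Zara ∩ Priya ∩ Rania ∩ Oksana: 11:45–12:00, 14:15–15:15, 16:30–16:45.
Restricted to 09:30–16:00: 11:45–12:00, 14:15–15:15.
Total common minutes: 15 + 60 = 75.

75 minutes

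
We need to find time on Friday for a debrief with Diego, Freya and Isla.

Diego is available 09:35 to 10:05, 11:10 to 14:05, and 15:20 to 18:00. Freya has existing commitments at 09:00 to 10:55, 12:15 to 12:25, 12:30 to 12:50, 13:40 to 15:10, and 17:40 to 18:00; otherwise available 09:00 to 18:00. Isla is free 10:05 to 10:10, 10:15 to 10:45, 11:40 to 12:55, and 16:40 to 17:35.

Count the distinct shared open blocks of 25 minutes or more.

2

Freya free within 09:00–18:00: 10:55–12:15, 12:25–12:30, 12:50–13:40, 15:10–17:40.
Diego ∩ Freya: 11:10–12:15, 12:25–12:30, 12:50–13:40, 15:20–17:40.
Diego ∩ Freya ∩ Isla: 11:40–12:15, 12:25–12:30, 12:50–12:55, 16:40–17:35.
Windows ≥ 25 min: 11:40–12:15, 16:40–17:35.
That's 2 windows.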